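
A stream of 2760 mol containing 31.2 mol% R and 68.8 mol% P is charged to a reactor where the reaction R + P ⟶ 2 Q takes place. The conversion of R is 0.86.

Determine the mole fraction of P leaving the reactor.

R reacted = 0.86 × 861.1 = 740.6 mol; ν_R = −1, so ξ = 740.6/1 = 740.6 mol.
Outlet amounts (n = n₀ + ν ξ):
  R: 861.1 − 1(740.6) = 120.6
  P: 1899 − 1(740.6) = 1158
  Q: 0 + 2(740.6) = 1481
Total out = 2760 mol; y_P = 1158 / 2760 = 0.4197.

0.42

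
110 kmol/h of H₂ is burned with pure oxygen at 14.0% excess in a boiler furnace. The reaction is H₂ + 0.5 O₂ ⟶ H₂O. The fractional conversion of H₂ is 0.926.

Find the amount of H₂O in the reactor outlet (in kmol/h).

Stoichiometric O₂ = 0.5 × 110 = 55 kmol/h; O₂ fed = 55 × 1.140 = 62.7 kmol/h.
Fuel reacted = 0.926 × 110 → ξ = 101.9 kmol/h.
Outlet (n = n₀ + ν ξ):
  H₂: 110 − 1(101.9) = 8.14
  O₂: 62.7 − 0.5(101.9) = 11.77
  H₂O: 0 + 1(101.9) = 101.9

102 kmol/h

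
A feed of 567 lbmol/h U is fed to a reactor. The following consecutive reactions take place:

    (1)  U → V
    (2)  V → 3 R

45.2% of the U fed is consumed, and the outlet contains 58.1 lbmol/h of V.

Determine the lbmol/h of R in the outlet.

Conversion of U: U consumed = 1ξ₁ = 0.452 × 567 → ξ₁ = 256.3 lbmol/h.
V balance: n_V = 0 + 1ξ₁ − 1ξ₂ = 58.1 → ξ₂ = (1·256.3 − 58.1)/1 = 198.2 lbmol/h.
Outlet amounts (n = n₀ + Σ ν·ξ):
  U: 567 − 1(256.3) = 310.7
  V: 0 + 1(256.3) − 1(198.2) = 58.1
  R: 0 + 3(198.2) = 594.6

595 lbmol/h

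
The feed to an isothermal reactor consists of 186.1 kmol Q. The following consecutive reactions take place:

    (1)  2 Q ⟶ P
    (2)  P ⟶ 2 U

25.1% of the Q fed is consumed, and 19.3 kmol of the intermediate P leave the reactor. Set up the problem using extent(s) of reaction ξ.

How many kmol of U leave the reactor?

Conversion of Q: Q consumed = 2ξ₁ = 0.251 × 186.1 → ξ₁ = 23.36 kmol.
P balance: n_P = 0 + 1ξ₁ − 1ξ₂ = 19.3 → ξ₂ = (1·23.36 − 19.3)/1 = 4.056 kmol.
Outlet amounts (n = n₀ + Σ ν·ξ):
  Q: 186.1 − 2(23.36) = 139.4
  P: 0 + 1(23.36) − 1(4.056) = 19.3
  U: 0 + 2(4.056) = 8.111

8.11 kmol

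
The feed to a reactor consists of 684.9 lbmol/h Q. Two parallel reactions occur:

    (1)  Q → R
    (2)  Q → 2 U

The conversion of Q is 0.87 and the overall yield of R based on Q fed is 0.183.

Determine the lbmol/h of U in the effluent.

Yield of R: 1ξ₁ / 684.9 = 0.183 → ξ₁ = 125.3 lbmol/h.
Conversion of Q: 1ξ₁ + 1ξ₂ = 0.87 × 684.9 = 595.9 → ξ₂ = 470.5 lbmol/h.
Outlet amounts (n = n₀ + Σ ν·ξ):
  Q: 684.9 − 1(125.3) − 1(470.5) = 89.04
  R: 0 + 1(125.3) = 125.3
  U: 0 + 2(470.5) = 941.1

941 lbmol/h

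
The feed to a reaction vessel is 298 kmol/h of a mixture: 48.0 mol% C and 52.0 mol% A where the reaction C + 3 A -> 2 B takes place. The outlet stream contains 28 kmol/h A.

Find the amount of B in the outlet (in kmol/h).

84.6 kmol/h

For A: n = n₀ − 3ξ → 28 = 155 − 3ξ, giving ξ = 42.32 kmol/h.
Outlet amounts (n = n₀ + ν ξ):
  C: 143 − 1(42.32) = 100.7
  A: 155 − 3(42.32) = 28
  B: 0 + 2(42.32) = 84.64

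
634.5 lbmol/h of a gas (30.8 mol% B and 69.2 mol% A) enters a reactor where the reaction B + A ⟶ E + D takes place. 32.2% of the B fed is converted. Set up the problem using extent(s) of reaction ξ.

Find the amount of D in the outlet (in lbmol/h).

62.9 lbmol/h

B reacted = 0.322 × 195.4 = 62.93 lbmol/h; ν_B = −1, so ξ = 62.93/1 = 62.93 lbmol/h.
Outlet amounts (n = n₀ + ν ξ):
  B: 195.4 − 1(62.93) = 132.5
  A: 439.1 − 1(62.93) = 376.1
  E: 0 + 1(62.93) = 62.93
  D: 0 + 1(62.93) = 62.93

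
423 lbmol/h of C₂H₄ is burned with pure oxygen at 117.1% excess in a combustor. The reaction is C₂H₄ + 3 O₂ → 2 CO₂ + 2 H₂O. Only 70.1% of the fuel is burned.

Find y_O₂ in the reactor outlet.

Stoichiometric O₂ = 3 × 423 = 1269 lbmol/h; O₂ fed = 1269 × 2.171 = 2755 lbmol/h.
Fuel reacted = 0.701 × 423 → ξ = 296.5 lbmol/h.
Outlet (n = n₀ + ν ξ):
  C₂H₄: 423 − 1(296.5) = 126.5
  O₂: 2755 − 3(296.5) = 1865
  CO₂: 0 + 2(296.5) = 593
  H₂O: 0 + 2(296.5) = 593
Total out = 3178 lbmol/h; y_O₂ = 1865 / 3178 = 0.587.

0.587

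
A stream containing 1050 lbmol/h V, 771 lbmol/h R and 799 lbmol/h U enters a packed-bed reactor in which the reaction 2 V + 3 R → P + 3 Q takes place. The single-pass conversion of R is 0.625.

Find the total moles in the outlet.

R reacted = 0.625 × 771 = 481.9 lbmol/h; ν_R = −3, so ξ = 481.9/3 = 160.6 lbmol/h.
Outlet amounts (n = n₀ + ν ξ):
  V: 1050 − 2(160.6) = 728.8
  R: 771 − 3(160.6) = 289.1
  P: 0 + 1(160.6) = 160.6
  Q: 0 + 3(160.6) = 481.9
  U: 799 (inert)
Total out = 728.8 + 289.1 + 160.6 + 481.9 + 799 = 2459 lbmol/h.

2460 lbmol/h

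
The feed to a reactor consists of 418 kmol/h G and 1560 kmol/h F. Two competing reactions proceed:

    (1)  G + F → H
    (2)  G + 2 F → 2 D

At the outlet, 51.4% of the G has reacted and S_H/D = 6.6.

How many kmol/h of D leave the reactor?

Conversion of G: G consumed = 0.514 × 418 = 214.9 kmol/h = 1ξ₁ + 1ξ₂.
Selectivity: 1ξ₁ / (2ξ₂) = 6.6 → ξ₁ = 13.2 ξ₂.
Substitute: (1·13.2 + 1) ξ₂ = 214.9 → ξ₂ = 15.13 kmol/h, ξ₁ = 199.7 kmol/h.
Outlet amounts (n = n₀ + Σ ν·ξ):
  G: 418 − 1(199.7) − 1(15.13) = 203.1
  F: 1560 − 1(199.7) − 2(15.13) = 1330
  H: 0 + 1(199.7) = 199.7
  D: 0 + 2(15.13) = 30.26

30.3 kmol/h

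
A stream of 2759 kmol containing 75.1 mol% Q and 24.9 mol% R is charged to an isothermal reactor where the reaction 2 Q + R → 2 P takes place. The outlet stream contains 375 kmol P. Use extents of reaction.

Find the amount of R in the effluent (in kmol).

For P: n = n₀ + 2ξ → 375 = 0 + 2ξ, giving ξ = 187.5 kmol.
Outlet amounts (n = n₀ + ν ξ):
  Q: 2072 − 2(187.5) = 1697
  R: 687 − 1(187.5) = 499.5
  P: 0 + 2(187.5) = 375

499 kmol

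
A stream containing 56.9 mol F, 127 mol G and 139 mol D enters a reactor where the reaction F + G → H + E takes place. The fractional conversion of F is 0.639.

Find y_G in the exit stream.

0.281

F reacted = 0.639 × 56.9 = 36.36 mol; ν_F = −1, so ξ = 36.36/1 = 36.36 mol.
Outlet amounts (n = n₀ + ν ξ):
  F: 56.9 − 1(36.36) = 20.54
  G: 127 − 1(36.36) = 90.64
  H: 0 + 1(36.36) = 36.36
  E: 0 + 1(36.36) = 36.36
  D: 139 (inert)
Total out = 322.9 mol; y_G = 90.64 / 322.9 = 0.2807.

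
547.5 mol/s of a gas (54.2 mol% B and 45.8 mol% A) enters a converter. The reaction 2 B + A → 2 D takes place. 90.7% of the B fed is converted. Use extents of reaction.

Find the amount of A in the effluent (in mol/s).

B reacted = 0.907 × 296.7 = 269.1 mol/s; ν_B = −2, so ξ = 269.1/2 = 134.6 mol/s.
Outlet amounts (n = n₀ + ν ξ):
  B: 296.7 − 2(134.6) = 27.6
  A: 250.8 − 1(134.6) = 116.2
  D: 0 + 2(134.6) = 269.1

116 mol/s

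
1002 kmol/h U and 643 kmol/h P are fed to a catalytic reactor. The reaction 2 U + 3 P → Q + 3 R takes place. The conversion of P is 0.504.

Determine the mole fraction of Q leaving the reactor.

0.0703

P reacted = 0.504 × 643 = 324.1 kmol/h; ν_P = −3, so ξ = 324.1/3 = 108 kmol/h.
Outlet amounts (n = n₀ + ν ξ):
  U: 1002 − 2(108) = 786
  P: 643 − 3(108) = 318.9
  Q: 0 + 1(108) = 108
  R: 0 + 3(108) = 324.1
Total out = 1537 kmol/h; y_Q = 108 / 1537 = 0.07028.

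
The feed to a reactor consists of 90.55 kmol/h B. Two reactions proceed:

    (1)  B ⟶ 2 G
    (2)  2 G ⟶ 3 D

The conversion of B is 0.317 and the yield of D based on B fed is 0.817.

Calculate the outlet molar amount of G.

Conversion of B: B consumed = 1ξ₁ = 0.317 × 90.55 → ξ₁ = 28.7 kmol/h.
Yield of D: 3ξ₂ / 90.55 = 0.817 → ξ₂ = 24.66 kmol/h.
Outlet amounts (n = n₀ + Σ ν·ξ):
  B: 90.55 − 1(28.7) = 61.85
  G: 0 + 2(28.7) − 2(24.66) = 8.089
  D: 0 + 3(24.66) = 73.98

8.09 kmol/h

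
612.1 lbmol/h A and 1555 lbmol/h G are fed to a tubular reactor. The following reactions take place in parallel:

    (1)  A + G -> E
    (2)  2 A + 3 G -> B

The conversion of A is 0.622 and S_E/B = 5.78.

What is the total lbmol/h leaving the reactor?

1690 lbmol/h

Conversion of A: A consumed = 0.622 × 612.1 = 380.7 lbmol/h = 1ξ₁ + 2ξ₂.
Selectivity: 1ξ₁ / (1ξ₂) = 5.78 → ξ₁ = 5.78 ξ₂.
Substitute: (1·5.78 + 2) ξ₂ = 380.7 → ξ₂ = 48.94 lbmol/h, ξ₁ = 282.9 lbmol/h.
Outlet amounts (n = n₀ + Σ ν·ξ):
  A: 612.1 − 1(282.9) − 2(48.94) = 231.4
  G: 1555 − 1(282.9) − 3(48.94) = 1125
  E: 0 + 1(282.9) = 282.9
  B: 0 + 1(48.94) = 48.94
Total out = 231.4 + 1125 + 282.9 + 48.94 = 1689 lbmol/h.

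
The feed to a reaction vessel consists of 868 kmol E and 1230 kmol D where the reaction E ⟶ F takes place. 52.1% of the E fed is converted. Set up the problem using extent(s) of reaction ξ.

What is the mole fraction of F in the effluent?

0.216

E reacted = 0.521 × 868 = 452.2 kmol; ν_E = −1, so ξ = 452.2/1 = 452.2 kmol.
Outlet amounts (n = n₀ + ν ξ):
  E: 868 − 1(452.2) = 415.8
  F: 0 + 1(452.2) = 452.2
  D: 1230 (inert)
Total out = 2098 kmol; y_F = 452.2 / 2098 = 0.2156.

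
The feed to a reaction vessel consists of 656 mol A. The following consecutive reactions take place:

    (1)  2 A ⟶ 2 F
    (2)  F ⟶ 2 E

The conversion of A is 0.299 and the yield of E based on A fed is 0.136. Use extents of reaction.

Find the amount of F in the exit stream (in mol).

152 mol

Conversion of A: A consumed = 2ξ₁ = 0.299 × 656 → ξ₁ = 98.07 mol.
Yield of E: 2ξ₂ / 656 = 0.136 → ξ₂ = 44.61 mol.
Outlet amounts (n = n₀ + Σ ν·ξ):
  A: 656 − 2(98.07) = 459.9
  F: 0 + 2(98.07) − 1(44.61) = 151.5
  E: 0 + 2(44.61) = 89.22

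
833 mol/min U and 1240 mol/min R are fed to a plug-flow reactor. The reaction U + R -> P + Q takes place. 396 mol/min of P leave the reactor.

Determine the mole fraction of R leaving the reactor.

0.407

For P: n = n₀ + 1ξ → 396 = 0 + 1ξ, giving ξ = 396 mol/min.
Outlet amounts (n = n₀ + ν ξ):
  U: 833 − 1(396) = 437
  R: 1240 − 1(396) = 844
  P: 0 + 1(396) = 396
  Q: 0 + 1(396) = 396
Total out = 2073 mol/min; y_R = 844 / 2073 = 0.4071.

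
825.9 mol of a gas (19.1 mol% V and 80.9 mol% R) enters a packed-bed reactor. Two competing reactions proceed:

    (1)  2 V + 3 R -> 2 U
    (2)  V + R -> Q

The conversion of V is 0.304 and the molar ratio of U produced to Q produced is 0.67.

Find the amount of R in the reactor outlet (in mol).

611 mol

Conversion of V: V consumed = 0.304 × 157.7 = 47.96 mol = 2ξ₁ + 1ξ₂.
Selectivity: 2ξ₁ / (1ξ₂) = 0.67 → ξ₁ = 0.335 ξ₂.
Substitute: (2·0.335 + 1) ξ₂ = 47.96 → ξ₂ = 28.72 mol, ξ₁ = 9.62 mol.
Outlet amounts (n = n₀ + Σ ν·ξ):
  V: 157.7 − 2(9.62) − 1(28.72) = 109.8
  R: 668.2 − 3(9.62) − 1(28.72) = 610.6
  U: 0 + 2(9.62) = 19.24
  Q: 0 + 1(28.72) = 28.72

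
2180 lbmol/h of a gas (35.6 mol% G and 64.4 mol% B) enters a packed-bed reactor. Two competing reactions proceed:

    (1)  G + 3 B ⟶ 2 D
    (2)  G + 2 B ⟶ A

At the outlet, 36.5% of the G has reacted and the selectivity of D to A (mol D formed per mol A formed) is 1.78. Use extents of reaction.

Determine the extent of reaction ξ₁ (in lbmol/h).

ξ₁ = 133 lbmol/h

Conversion of G: G consumed = 0.365 × 776.1 = 283.3 lbmol/h = 1ξ₁ + 1ξ₂.
Selectivity: 2ξ₁ / (1ξ₂) = 1.78 → ξ₁ = 0.89 ξ₂.
Substitute: (1·0.89 + 1) ξ₂ = 283.3 → ξ₂ = 149.9 lbmol/h, ξ₁ = 133.4 lbmol/h.
Outlet amounts (n = n₀ + Σ ν·ξ):
  G: 776.1 − 1(133.4) − 1(149.9) = 492.8
  B: 1404 − 3(133.4) − 2(149.9) = 704
  D: 0 + 2(133.4) = 266.8
  A: 0 + 1(149.9) = 149.9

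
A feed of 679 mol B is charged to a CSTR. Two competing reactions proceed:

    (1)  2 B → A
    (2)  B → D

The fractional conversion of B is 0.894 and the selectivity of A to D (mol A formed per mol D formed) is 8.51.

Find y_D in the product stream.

Conversion of B: B consumed = 0.894 × 679 = 607 mol = 2ξ₁ + 1ξ₂.
Selectivity: 1ξ₁ / (1ξ₂) = 8.51 → ξ₁ = 8.51 ξ₂.
Substitute: (2·8.51 + 1) ξ₂ = 607 → ξ₂ = 33.69 mol, ξ₁ = 286.7 mol.
Outlet amounts (n = n₀ + Σ ν·ξ):
  B: 679 − 2(286.7) − 1(33.69) = 71.97
  A: 0 + 1(286.7) = 286.7
  D: 0 + 1(33.69) = 33.69
Total out = 392.3 mol; y_D = 33.69 / 392.3 = 0.08586.

0.0859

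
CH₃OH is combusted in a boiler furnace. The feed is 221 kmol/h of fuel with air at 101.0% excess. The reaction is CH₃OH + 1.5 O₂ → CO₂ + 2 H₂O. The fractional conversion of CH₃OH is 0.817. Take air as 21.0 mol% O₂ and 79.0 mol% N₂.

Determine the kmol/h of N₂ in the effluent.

Stoichiometric O₂ = 1.5 × 221 = 331.5 kmol/h; O₂ fed = 331.5 × 2.010 = 666.3 kmol/h.
N₂ fed = 666.3 × 79/21 = 2507 kmol/h.
Fuel reacted = 0.817 × 221 → ξ = 180.6 kmol/h.
Outlet (n = n₀ + ν ξ):
  CH₃OH: 221 − 1(180.6) = 40.44
  O₂: 666.3 − 1.5(180.6) = 395.5
  N₂: 2507 (inert)
  CO₂: 0 + 1(180.6) = 180.6
  H₂O: 0 + 2(180.6) = 361.1

2510 kmol/h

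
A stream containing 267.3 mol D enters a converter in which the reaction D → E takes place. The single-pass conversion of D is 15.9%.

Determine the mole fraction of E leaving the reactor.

0.159

D reacted = 0.159 × 267.3 = 42.5 mol; ν_D = −1, so ξ = 42.5/1 = 42.5 mol.
Outlet amounts (n = n₀ + ν ξ):
  D: 267.3 − 1(42.5) = 224.8
  E: 0 + 1(42.5) = 42.5
Total out = 267.3 mol; y_E = 42.5 / 267.3 = 0.159.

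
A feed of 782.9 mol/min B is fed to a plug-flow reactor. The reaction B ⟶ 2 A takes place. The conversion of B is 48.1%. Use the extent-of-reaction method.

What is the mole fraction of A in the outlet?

0.65

B reacted = 0.481 × 782.9 = 376.6 mol/min; ν_B = −1, so ξ = 376.6/1 = 376.6 mol/min.
Outlet amounts (n = n₀ + ν ξ):
  B: 782.9 − 1(376.6) = 406.3
  A: 0 + 2(376.6) = 753.1
Total out = 1159 mol/min; y_A = 753.1 / 1159 = 0.6496.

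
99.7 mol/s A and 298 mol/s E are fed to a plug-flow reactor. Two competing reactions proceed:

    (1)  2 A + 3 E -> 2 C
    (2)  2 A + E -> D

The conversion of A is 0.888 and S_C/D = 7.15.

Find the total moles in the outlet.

Conversion of A: A consumed = 0.888 × 99.7 = 88.53 mol/s = 2ξ₁ + 2ξ₂.
Selectivity: 2ξ₁ / (1ξ₂) = 7.15 → ξ₁ = 3.575 ξ₂.
Substitute: (2·3.575 + 2) ξ₂ = 88.53 → ξ₂ = 9.676 mol/s, ξ₁ = 34.59 mol/s.
Outlet amounts (n = n₀ + Σ ν·ξ):
  A: 99.7 − 2(34.59) − 2(9.676) = 11.17
  E: 298 − 3(34.59) − 1(9.676) = 184.6
  C: 0 + 2(34.59) = 69.18
  D: 0 + 1(9.676) = 9.676
Total out = 11.17 + 184.6 + 69.18 + 9.676 = 274.6 mol/s.

275 mol/s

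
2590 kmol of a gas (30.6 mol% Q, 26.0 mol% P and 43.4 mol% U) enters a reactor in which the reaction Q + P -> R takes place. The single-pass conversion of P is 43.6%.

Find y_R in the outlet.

0.128

P reacted = 0.436 × 673.4 = 293.6 kmol; ν_P = −1, so ξ = 293.6/1 = 293.6 kmol.
Outlet amounts (n = n₀ + ν ξ):
  Q: 792.5 − 1(293.6) = 498.9
  P: 673.4 − 1(293.6) = 379.8
  R: 0 + 1(293.6) = 293.6
  U: 1124 (inert)
Total out = 2296 kmol; y_R = 293.6 / 2296 = 0.1279.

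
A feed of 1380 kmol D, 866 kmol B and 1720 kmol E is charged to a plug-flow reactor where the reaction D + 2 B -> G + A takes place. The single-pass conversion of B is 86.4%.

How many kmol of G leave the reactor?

B reacted = 0.864 × 866 = 748.2 kmol; ν_B = −2, so ξ = 748.2/2 = 374.1 kmol.
Outlet amounts (n = n₀ + ν ξ):
  D: 1380 − 1(374.1) = 1006
  B: 866 − 2(374.1) = 117.8
  G: 0 + 1(374.1) = 374.1
  A: 0 + 1(374.1) = 374.1
  E: 1720 (inert)

374 kmol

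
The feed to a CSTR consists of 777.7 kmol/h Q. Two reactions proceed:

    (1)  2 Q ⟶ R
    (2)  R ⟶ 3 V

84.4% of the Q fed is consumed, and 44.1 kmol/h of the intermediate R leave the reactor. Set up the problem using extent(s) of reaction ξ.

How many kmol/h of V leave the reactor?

852 kmol/h

Conversion of Q: Q consumed = 2ξ₁ = 0.844 × 777.7 → ξ₁ = 328.2 kmol/h.
R balance: n_R = 0 + 1ξ₁ − 1ξ₂ = 44.1 → ξ₂ = (1·328.2 − 44.1)/1 = 284.1 kmol/h.
Outlet amounts (n = n₀ + Σ ν·ξ):
  Q: 777.7 − 2(328.2) = 121.3
  R: 0 + 1(328.2) − 1(284.1) = 44.1
  V: 0 + 3(284.1) = 852.3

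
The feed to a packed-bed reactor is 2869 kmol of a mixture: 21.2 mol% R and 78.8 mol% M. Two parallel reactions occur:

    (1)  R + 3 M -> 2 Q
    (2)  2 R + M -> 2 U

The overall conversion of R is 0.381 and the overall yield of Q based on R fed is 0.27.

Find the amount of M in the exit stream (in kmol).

1940 kmol

Yield of Q: 2ξ₁ / 608.2 = 0.27 → ξ₁ = 82.11 kmol.
Conversion of R: 1ξ₁ + 2ξ₂ = 0.381 × 608.2 = 231.7 → ξ₂ = 74.81 kmol.
Outlet amounts (n = n₀ + Σ ν·ξ):
  R: 608.2 − 1(82.11) − 2(74.81) = 376.5
  M: 2261 − 3(82.11) − 1(74.81) = 1940
  Q: 0 + 2(82.11) = 164.2
  U: 0 + 2(74.81) = 149.6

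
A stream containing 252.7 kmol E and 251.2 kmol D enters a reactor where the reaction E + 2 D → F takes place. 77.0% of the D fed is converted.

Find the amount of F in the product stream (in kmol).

96.7 kmol

D reacted = 0.77 × 251.2 = 193.4 kmol; ν_D = −2, so ξ = 193.4/2 = 96.71 kmol.
Outlet amounts (n = n₀ + ν ξ):
  E: 252.7 − 1(96.71) = 156
  D: 251.2 − 2(96.71) = 57.78
  F: 0 + 1(96.71) = 96.71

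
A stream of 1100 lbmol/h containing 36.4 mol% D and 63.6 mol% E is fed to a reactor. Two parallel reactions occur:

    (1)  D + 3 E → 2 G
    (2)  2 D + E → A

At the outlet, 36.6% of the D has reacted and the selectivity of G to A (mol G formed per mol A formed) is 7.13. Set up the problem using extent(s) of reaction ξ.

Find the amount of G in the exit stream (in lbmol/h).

Conversion of D: D consumed = 0.366 × 400.4 = 146.5 lbmol/h = 1ξ₁ + 2ξ₂.
Selectivity: 2ξ₁ / (1ξ₂) = 7.13 → ξ₁ = 3.565 ξ₂.
Substitute: (1·3.565 + 2) ξ₂ = 146.5 → ξ₂ = 26.33 lbmol/h, ξ₁ = 93.88 lbmol/h.
Outlet amounts (n = n₀ + Σ ν·ξ):
  D: 400.4 − 1(93.88) − 2(26.33) = 253.9
  E: 699.6 − 3(93.88) − 1(26.33) = 391.6
  G: 0 + 2(93.88) = 187.8
  A: 0 + 1(26.33) = 26.33

188 lbmol/h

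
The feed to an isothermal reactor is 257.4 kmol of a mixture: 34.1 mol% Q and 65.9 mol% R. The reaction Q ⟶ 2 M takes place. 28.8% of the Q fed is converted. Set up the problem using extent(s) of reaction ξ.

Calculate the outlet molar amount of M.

Q reacted = 0.288 × 87.77 = 25.28 kmol; ν_Q = −1, so ξ = 25.28/1 = 25.28 kmol.
Outlet amounts (n = n₀ + ν ξ):
  Q: 87.77 − 1(25.28) = 62.49
  M: 0 + 2(25.28) = 50.56
  R: 169.6 (inert)

50.6 kmol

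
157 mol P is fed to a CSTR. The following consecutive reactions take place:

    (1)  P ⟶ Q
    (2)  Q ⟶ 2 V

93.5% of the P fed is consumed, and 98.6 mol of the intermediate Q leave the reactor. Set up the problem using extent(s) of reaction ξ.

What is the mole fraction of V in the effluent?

0.47

Conversion of P: P consumed = 1ξ₁ = 0.935 × 157 → ξ₁ = 146.8 mol.
Q balance: n_Q = 0 + 1ξ₁ − 1ξ₂ = 98.6 → ξ₂ = (1·146.8 − 98.6)/1 = 48.2 mol.
Outlet amounts (n = n₀ + Σ ν·ξ):
  P: 157 − 1(146.8) = 10.2
  Q: 0 + 1(146.8) − 1(48.2) = 98.6
  V: 0 + 2(48.2) = 96.39
Total out = 205.2 mol; y_V = 96.39 / 205.2 = 0.4697.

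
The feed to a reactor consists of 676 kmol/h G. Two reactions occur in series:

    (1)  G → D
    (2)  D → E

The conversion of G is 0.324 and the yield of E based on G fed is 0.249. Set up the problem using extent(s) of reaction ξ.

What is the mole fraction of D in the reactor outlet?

0.075

Conversion of G: G consumed = 1ξ₁ = 0.324 × 676 → ξ₁ = 219 kmol/h.
Yield of E: 1ξ₂ / 676 = 0.249 → ξ₂ = 168.3 kmol/h.
Outlet amounts (n = n₀ + Σ ν·ξ):
  G: 676 − 1(219) = 457
  D: 0 + 1(219) − 1(168.3) = 50.7
  E: 0 + 1(168.3) = 168.3
Total out = 676 kmol/h; y_D = 50.7 / 676 = 0.075.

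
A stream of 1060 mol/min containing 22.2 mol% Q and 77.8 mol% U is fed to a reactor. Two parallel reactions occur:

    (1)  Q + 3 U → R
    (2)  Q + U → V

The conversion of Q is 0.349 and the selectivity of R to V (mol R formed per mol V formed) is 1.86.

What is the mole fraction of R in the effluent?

Conversion of Q: Q consumed = 0.349 × 235.3 = 82.13 mol/min = 1ξ₁ + 1ξ₂.
Selectivity: 1ξ₁ / (1ξ₂) = 1.86 → ξ₁ = 1.86 ξ₂.
Substitute: (1·1.86 + 1) ξ₂ = 82.13 → ξ₂ = 28.72 mol/min, ξ₁ = 53.41 mol/min.
Outlet amounts (n = n₀ + Σ ν·ξ):
  Q: 235.3 − 1(53.41) − 1(28.72) = 153.2
  U: 824.7 − 3(53.41) − 1(28.72) = 635.7
  R: 0 + 1(53.41) = 53.41
  V: 0 + 1(28.72) = 28.72
Total out = 871.1 mol/min; y_R = 53.41 / 871.1 = 0.06132.

0.0613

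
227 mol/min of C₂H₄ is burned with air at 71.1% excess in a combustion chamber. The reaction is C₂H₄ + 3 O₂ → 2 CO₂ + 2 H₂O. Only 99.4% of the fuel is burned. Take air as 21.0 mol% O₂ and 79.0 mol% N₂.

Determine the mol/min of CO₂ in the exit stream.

451 mol/min

Stoichiometric O₂ = 3 × 227 = 681 mol/min; O₂ fed = 681 × 1.711 = 1165 mol/min.
N₂ fed = 1165 × 79/21 = 4383 mol/min.
Fuel reacted = 0.994 × 227 → ξ = 225.6 mol/min.
Outlet (n = n₀ + ν ξ):
  C₂H₄: 227 − 1(225.6) = 1.362
  O₂: 1165 − 3(225.6) = 488.3
  N₂: 4383 (inert)
  CO₂: 0 + 2(225.6) = 451.3
  H₂O: 0 + 2(225.6) = 451.3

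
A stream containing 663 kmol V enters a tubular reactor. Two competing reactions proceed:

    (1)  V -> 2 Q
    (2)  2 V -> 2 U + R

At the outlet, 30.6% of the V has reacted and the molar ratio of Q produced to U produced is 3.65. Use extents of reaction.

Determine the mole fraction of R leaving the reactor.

Conversion of V: V consumed = 0.306 × 663 = 202.9 kmol = 1ξ₁ + 2ξ₂.
Selectivity: 2ξ₁ / (2ξ₂) = 3.65 → ξ₁ = 3.65 ξ₂.
Substitute: (1·3.65 + 2) ξ₂ = 202.9 → ξ₂ = 35.91 kmol, ξ₁ = 131.1 kmol.
Outlet amounts (n = n₀ + Σ ν·ξ):
  V: 663 − 1(131.1) − 2(35.91) = 460.1
  Q: 0 + 2(131.1) = 262.1
  U: 0 + 2(35.91) = 71.82
  R: 0 + 1(35.91) = 35.91
Total out = 830 kmol; y_R = 35.91 / 830 = 0.04326.

0.0433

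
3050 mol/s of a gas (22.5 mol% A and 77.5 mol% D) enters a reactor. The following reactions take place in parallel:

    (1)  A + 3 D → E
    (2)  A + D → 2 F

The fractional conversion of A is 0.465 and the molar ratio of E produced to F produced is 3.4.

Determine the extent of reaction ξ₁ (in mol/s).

ξ₁ = 278 mol/s

Conversion of A: A consumed = 0.465 × 686.2 = 319.1 mol/s = 1ξ₁ + 1ξ₂.
Selectivity: 1ξ₁ / (2ξ₂) = 3.4 → ξ₁ = 6.8 ξ₂.
Substitute: (1·6.8 + 1) ξ₂ = 319.1 → ξ₂ = 40.91 mol/s, ξ₁ = 278.2 mol/s.
Outlet amounts (n = n₀ + Σ ν·ξ):
  A: 686.2 − 1(278.2) − 1(40.91) = 367.1
  D: 2364 − 3(278.2) − 1(40.91) = 1488
  E: 0 + 1(278.2) = 278.2
  F: 0 + 2(40.91) = 81.82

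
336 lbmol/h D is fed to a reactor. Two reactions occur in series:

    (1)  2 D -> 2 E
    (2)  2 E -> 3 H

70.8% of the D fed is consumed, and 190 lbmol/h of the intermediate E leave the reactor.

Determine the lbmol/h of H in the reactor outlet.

Conversion of D: D consumed = 2ξ₁ = 0.708 × 336 → ξ₁ = 118.9 lbmol/h.
E balance: n_E = 0 + 2ξ₁ − 2ξ₂ = 190 → ξ₂ = (2·118.9 − 190)/2 = 23.94 lbmol/h.
Outlet amounts (n = n₀ + Σ ν·ξ):
  D: 336 − 2(118.9) = 98.11
  E: 0 + 2(118.9) − 2(23.94) = 190
  H: 0 + 3(23.94) = 71.83

71.8 lbmol/h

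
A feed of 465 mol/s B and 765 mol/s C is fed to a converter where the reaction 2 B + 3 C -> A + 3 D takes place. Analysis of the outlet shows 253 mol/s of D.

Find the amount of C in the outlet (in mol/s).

512 mol/s

For D: n = n₀ + 3ξ → 253 = 0 + 3ξ, giving ξ = 84.33 mol/s.
Outlet amounts (n = n₀ + ν ξ):
  B: 465 − 2(84.33) = 296.3
  C: 765 − 3(84.33) = 512
  A: 0 + 1(84.33) = 84.33
  D: 0 + 3(84.33) = 253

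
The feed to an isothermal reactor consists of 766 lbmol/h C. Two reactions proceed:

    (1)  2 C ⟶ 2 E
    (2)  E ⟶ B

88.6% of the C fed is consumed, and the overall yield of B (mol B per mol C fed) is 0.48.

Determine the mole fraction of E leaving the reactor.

Conversion of C: C consumed = 2ξ₁ = 0.886 × 766 → ξ₁ = 339.3 lbmol/h.
Yield of B: 1ξ₂ / 766 = 0.48 → ξ₂ = 367.7 lbmol/h.
Outlet amounts (n = n₀ + Σ ν·ξ):
  C: 766 − 2(339.3) = 87.32
  E: 0 + 2(339.3) − 1(367.7) = 311
  B: 0 + 1(367.7) = 367.7
Total out = 766 lbmol/h; y_E = 311 / 766 = 0.406.

0.406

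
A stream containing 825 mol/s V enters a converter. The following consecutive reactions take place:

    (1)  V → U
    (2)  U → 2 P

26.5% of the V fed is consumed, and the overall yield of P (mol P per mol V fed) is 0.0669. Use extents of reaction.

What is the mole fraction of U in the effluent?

Conversion of V: V consumed = 1ξ₁ = 0.265 × 825 → ξ₁ = 218.6 mol/s.
Yield of P: 2ξ₂ / 825 = 0.0669 → ξ₂ = 27.6 mol/s.
Outlet amounts (n = n₀ + Σ ν·ξ):
  V: 825 − 1(218.6) = 606.4
  U: 0 + 1(218.6) − 1(27.6) = 191
  P: 0 + 2(27.6) = 55.19
Total out = 852.6 mol/s; y_U = 191 / 852.6 = 0.2241.

0.224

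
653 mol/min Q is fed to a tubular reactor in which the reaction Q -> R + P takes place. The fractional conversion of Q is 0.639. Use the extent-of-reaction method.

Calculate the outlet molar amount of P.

Q reacted = 0.639 × 653 = 417.3 mol/min; ν_Q = −1, so ξ = 417.3/1 = 417.3 mol/min.
Outlet amounts (n = n₀ + ν ξ):
  Q: 653 − 1(417.3) = 235.7
  R: 0 + 1(417.3) = 417.3
  P: 0 + 1(417.3) = 417.3

417 mol/min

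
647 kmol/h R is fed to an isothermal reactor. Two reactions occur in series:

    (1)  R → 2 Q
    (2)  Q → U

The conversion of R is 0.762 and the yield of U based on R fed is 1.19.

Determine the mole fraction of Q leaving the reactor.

Conversion of R: R consumed = 1ξ₁ = 0.762 × 647 → ξ₁ = 493 kmol/h.
Yield of U: 1ξ₂ / 647 = 1.19 → ξ₂ = 769.9 kmol/h.
Outlet amounts (n = n₀ + Σ ν·ξ):
  R: 647 − 1(493) = 154
  Q: 0 + 2(493) − 1(769.9) = 216.1
  U: 0 + 1(769.9) = 769.9
Total out = 1140 kmol/h; y_Q = 216.1 / 1140 = 0.1896.

0.19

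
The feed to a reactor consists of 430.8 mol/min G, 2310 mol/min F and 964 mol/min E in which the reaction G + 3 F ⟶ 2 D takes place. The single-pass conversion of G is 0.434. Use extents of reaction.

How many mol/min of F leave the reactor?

G reacted = 0.434 × 430.8 = 187 mol/min; ν_G = −1, so ξ = 187/1 = 187 mol/min.
Outlet amounts (n = n₀ + ν ξ):
  G: 430.8 − 1(187) = 243.8
  F: 2310 − 3(187) = 1749
  D: 0 + 2(187) = 373.9
  E: 964 (inert)

1750 mol/min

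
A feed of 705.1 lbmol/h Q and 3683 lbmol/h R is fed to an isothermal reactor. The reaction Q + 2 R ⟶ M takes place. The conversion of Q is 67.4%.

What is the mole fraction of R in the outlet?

Q reacted = 0.674 × 705.1 = 475.2 lbmol/h; ν_Q = −1, so ξ = 475.2/1 = 475.2 lbmol/h.
Outlet amounts (n = n₀ + ν ξ):
  Q: 705.1 − 1(475.2) = 229.9
  R: 3683 − 2(475.2) = 2733
  M: 0 + 1(475.2) = 475.2
Total out = 3438 lbmol/h; y_R = 2733 / 3438 = 0.7949.

0.795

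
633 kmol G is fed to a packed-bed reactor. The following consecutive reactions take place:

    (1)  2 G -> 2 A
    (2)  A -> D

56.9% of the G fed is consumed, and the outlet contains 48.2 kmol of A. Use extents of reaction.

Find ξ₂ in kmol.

Conversion of G: G consumed = 2ξ₁ = 0.569 × 633 → ξ₁ = 180.1 kmol.
A balance: n_A = 0 + 2ξ₁ − 1ξ₂ = 48.2 → ξ₂ = (2·180.1 − 48.2)/1 = 312 kmol.
Outlet amounts (n = n₀ + Σ ν·ξ):
  G: 633 − 2(180.1) = 272.8
  A: 0 + 2(180.1) − 1(312) = 48.2
  D: 0 + 1(312) = 312

ξ₂ = 312 kmol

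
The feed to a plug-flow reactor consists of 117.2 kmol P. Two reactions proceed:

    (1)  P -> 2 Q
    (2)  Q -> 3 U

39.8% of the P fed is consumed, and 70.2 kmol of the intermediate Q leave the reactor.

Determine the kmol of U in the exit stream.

69.3 kmol

Conversion of P: P consumed = 1ξ₁ = 0.398 × 117.2 → ξ₁ = 46.65 kmol.
Q balance: n_Q = 0 + 2ξ₁ − 1ξ₂ = 70.2 → ξ₂ = (2·46.65 − 70.2)/1 = 23.09 kmol.
Outlet amounts (n = n₀ + Σ ν·ξ):
  P: 117.2 − 1(46.65) = 70.55
  Q: 0 + 2(46.65) − 1(23.09) = 70.2
  U: 0 + 3(23.09) = 69.27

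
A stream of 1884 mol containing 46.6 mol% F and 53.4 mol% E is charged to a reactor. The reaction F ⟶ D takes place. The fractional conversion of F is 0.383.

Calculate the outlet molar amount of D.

F reacted = 0.383 × 877.9 = 336.3 mol; ν_F = −1, so ξ = 336.3/1 = 336.3 mol.
Outlet amounts (n = n₀ + ν ξ):
  F: 877.9 − 1(336.3) = 541.7
  D: 0 + 1(336.3) = 336.3
  E: 1006 (inert)

336 mol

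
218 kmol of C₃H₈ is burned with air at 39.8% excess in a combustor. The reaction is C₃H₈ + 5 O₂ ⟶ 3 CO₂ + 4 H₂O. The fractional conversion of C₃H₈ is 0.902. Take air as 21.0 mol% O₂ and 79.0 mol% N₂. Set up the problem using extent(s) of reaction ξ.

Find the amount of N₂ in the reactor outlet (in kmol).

5730 kmol

Stoichiometric O₂ = 5 × 218 = 1090 kmol; O₂ fed = 1090 × 1.398 = 1524 kmol.
N₂ fed = 1524 × 79/21 = 5732 kmol.
Fuel reacted = 0.902 × 218 → ξ = 196.6 kmol.
Outlet (n = n₀ + ν ξ):
  C₃H₈: 218 − 1(196.6) = 21.36
  O₂: 1524 − 5(196.6) = 540.6
  N₂: 5732 (inert)
  CO₂: 0 + 3(196.6) = 589.9
  H₂O: 0 + 4(196.6) = 786.5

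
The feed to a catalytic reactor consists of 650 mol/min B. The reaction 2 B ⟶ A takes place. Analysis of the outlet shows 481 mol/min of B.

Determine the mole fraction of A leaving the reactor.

For B: n = n₀ − 2ξ → 481 = 650 − 2ξ, giving ξ = 84.5 mol/min.
Outlet amounts (n = n₀ + ν ξ):
  B: 650 − 2(84.5) = 481
  A: 0 + 1(84.5) = 84.5
Total out = 565.5 mol/min; y_A = 84.5 / 565.5 = 0.1494.

0.149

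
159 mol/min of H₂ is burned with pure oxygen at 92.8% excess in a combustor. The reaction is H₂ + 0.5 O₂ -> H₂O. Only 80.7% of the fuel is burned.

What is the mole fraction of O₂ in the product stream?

0.359

Stoichiometric O₂ = 0.5 × 159 = 79.5 mol/min; O₂ fed = 79.5 × 1.928 = 153.3 mol/min.
Fuel reacted = 0.807 × 159 → ξ = 128.3 mol/min.
Outlet (n = n₀ + ν ξ):
  H₂: 159 − 1(128.3) = 30.69
  O₂: 153.3 − 0.5(128.3) = 89.12
  H₂O: 0 + 1(128.3) = 128.3
Total out = 248.1 mol/min; y_O₂ = 89.12 / 248.1 = 0.3592.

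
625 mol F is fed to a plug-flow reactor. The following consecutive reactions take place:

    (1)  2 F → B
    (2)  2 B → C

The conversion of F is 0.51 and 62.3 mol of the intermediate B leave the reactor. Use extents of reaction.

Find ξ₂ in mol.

ξ₂ = 48.5 mol

Conversion of F: F consumed = 2ξ₁ = 0.51 × 625 → ξ₁ = 159.4 mol.
B balance: n_B = 0 + 1ξ₁ − 2ξ₂ = 62.3 → ξ₂ = (1·159.4 − 62.3)/2 = 48.54 mol.
Outlet amounts (n = n₀ + Σ ν·ξ):
  F: 625 − 2(159.4) = 306.2
  B: 0 + 1(159.4) − 2(48.54) = 62.3
  C: 0 + 1(48.54) = 48.54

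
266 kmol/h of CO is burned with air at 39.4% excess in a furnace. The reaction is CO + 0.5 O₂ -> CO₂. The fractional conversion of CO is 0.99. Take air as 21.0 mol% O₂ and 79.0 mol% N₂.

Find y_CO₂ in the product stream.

0.259

Stoichiometric O₂ = 0.5 × 266 = 133 kmol/h; O₂ fed = 133 × 1.394 = 185.4 kmol/h.
N₂ fed = 185.4 × 79/21 = 697.5 kmol/h.
Fuel reacted = 0.99 × 266 → ξ = 263.3 kmol/h.
Outlet (n = n₀ + ν ξ):
  CO: 266 − 1(263.3) = 2.66
  O₂: 185.4 − 0.5(263.3) = 53.73
  N₂: 697.5 (inert)
  CO₂: 0 + 1(263.3) = 263.3
Total out = 1017 kmol/h; y_CO₂ = 263.3 / 1017 = 0.2589.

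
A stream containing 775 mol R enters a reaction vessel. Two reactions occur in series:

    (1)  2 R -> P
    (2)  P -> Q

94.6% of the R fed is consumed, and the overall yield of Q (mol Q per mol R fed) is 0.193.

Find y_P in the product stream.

0.531

Conversion of R: R consumed = 2ξ₁ = 0.946 × 775 → ξ₁ = 366.6 mol.
Yield of Q: 1ξ₂ / 775 = 0.193 → ξ₂ = 149.6 mol.
Outlet amounts (n = n₀ + Σ ν·ξ):
  R: 775 − 2(366.6) = 41.85
  P: 0 + 1(366.6) − 1(149.6) = 217
  Q: 0 + 1(149.6) = 149.6
Total out = 408.4 mol; y_P = 217 / 408.4 = 0.5313.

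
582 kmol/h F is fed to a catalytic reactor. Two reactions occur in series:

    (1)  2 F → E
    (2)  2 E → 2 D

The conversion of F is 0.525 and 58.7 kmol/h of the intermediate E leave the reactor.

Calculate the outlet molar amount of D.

94.1 kmol/h

Conversion of F: F consumed = 2ξ₁ = 0.525 × 582 → ξ₁ = 152.8 kmol/h.
E balance: n_E = 0 + 1ξ₁ − 2ξ₂ = 58.7 → ξ₂ = (1·152.8 − 58.7)/2 = 47.04 kmol/h.
Outlet amounts (n = n₀ + Σ ν·ξ):
  F: 582 − 2(152.8) = 276.4
  E: 0 + 1(152.8) − 2(47.04) = 58.7
  D: 0 + 2(47.04) = 94.08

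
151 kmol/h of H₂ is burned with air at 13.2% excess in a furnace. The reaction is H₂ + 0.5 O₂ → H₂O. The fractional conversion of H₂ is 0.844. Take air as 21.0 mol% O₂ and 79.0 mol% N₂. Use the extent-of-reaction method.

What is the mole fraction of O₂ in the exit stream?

Stoichiometric O₂ = 0.5 × 151 = 75.5 kmol/h; O₂ fed = 75.5 × 1.132 = 85.47 kmol/h.
N₂ fed = 85.47 × 79/21 = 321.5 kmol/h.
Fuel reacted = 0.844 × 151 → ξ = 127.4 kmol/h.
Outlet (n = n₀ + ν ξ):
  H₂: 151 − 1(127.4) = 23.56
  O₂: 85.47 − 0.5(127.4) = 21.74
  N₂: 321.5 (inert)
  H₂O: 0 + 1(127.4) = 127.4
Total out = 494.3 kmol/h; y_O₂ = 21.74 / 494.3 = 0.04399.

0.044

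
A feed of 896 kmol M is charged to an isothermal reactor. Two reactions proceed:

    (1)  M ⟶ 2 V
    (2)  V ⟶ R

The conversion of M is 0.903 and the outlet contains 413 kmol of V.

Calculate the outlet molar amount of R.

1210 kmol

Conversion of M: M consumed = 1ξ₁ = 0.903 × 896 → ξ₁ = 809.1 kmol.
V balance: n_V = 0 + 2ξ₁ − 1ξ₂ = 413 → ξ₂ = (2·809.1 − 413)/1 = 1205 kmol.
Outlet amounts (n = n₀ + Σ ν·ξ):
  M: 896 − 1(809.1) = 86.91
  V: 0 + 2(809.1) − 1(1205) = 413
  R: 0 + 1(1205) = 1205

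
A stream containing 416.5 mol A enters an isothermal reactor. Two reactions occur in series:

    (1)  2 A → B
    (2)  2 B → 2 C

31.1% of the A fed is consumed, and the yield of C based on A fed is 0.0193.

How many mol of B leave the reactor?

56.7 mol

Conversion of A: A consumed = 2ξ₁ = 0.311 × 416.5 → ξ₁ = 64.77 mol.
Yield of C: 2ξ₂ / 416.5 = 0.0193 → ξ₂ = 4.019 mol.
Outlet amounts (n = n₀ + Σ ν·ξ):
  A: 416.5 − 2(64.77) = 287
  B: 0 + 1(64.77) − 2(4.019) = 56.73
  C: 0 + 2(4.019) = 8.038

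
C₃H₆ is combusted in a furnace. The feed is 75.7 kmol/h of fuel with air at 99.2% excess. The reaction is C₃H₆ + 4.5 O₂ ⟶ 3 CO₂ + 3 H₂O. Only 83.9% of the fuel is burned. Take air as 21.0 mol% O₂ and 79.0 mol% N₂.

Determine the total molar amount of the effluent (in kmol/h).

Stoichiometric O₂ = 4.5 × 75.7 = 340.7 kmol/h; O₂ fed = 340.7 × 1.992 = 678.6 kmol/h.
N₂ fed = 678.6 × 79/21 = 2553 kmol/h.
Fuel reacted = 0.839 × 75.7 → ξ = 63.51 kmol/h.
Outlet (n = n₀ + ν ξ):
  C₃H₆: 75.7 − 1(63.51) = 12.19
  O₂: 678.6 − 4.5(63.51) = 392.8
  N₂: 2553 (inert)
  CO₂: 0 + 3(63.51) = 190.5
  H₂O: 0 + 3(63.51) = 190.5
Total out = 12.19 + 392.8 + 2553 + 190.5 + 190.5 = 3339 kmol/h.

3340 kmol/h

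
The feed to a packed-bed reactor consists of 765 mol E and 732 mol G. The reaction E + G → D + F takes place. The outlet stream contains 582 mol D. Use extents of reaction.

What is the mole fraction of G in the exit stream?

0.1

For D: n = n₀ + 1ξ → 582 = 0 + 1ξ, giving ξ = 582 mol.
Outlet amounts (n = n₀ + ν ξ):
  E: 765 − 1(582) = 183
  G: 732 − 1(582) = 150
  D: 0 + 1(582) = 582
  F: 0 + 1(582) = 582
Total out = 1497 mol; y_G = 150 / 1497 = 0.1002.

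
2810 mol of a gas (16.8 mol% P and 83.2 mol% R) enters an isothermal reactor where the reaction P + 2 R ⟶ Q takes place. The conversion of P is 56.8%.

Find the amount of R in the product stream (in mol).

P reacted = 0.568 × 472.1 = 268.1 mol; ν_P = −1, so ξ = 268.1/1 = 268.1 mol.
Outlet amounts (n = n₀ + ν ξ):
  P: 472.1 − 1(268.1) = 203.9
  R: 2338 − 2(268.1) = 1802
  Q: 0 + 1(268.1) = 268.1

1800 mol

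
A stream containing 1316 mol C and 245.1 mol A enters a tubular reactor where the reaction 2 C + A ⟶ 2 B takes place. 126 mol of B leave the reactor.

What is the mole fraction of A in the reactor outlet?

0.122

For B: n = n₀ + 2ξ → 126 = 0 + 2ξ, giving ξ = 63 mol.
Outlet amounts (n = n₀ + ν ξ):
  C: 1316 − 2(63) = 1190
  A: 245.1 − 1(63) = 182.1
  B: 0 + 2(63) = 126
Total out = 1498 mol; y_A = 182.1 / 1498 = 0.1216.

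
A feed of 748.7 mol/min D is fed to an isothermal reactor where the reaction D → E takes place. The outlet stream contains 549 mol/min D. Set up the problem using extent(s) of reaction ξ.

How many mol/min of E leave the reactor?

200 mol/min

For D: n = n₀ − 1ξ → 549 = 748.7 − 1ξ, giving ξ = 199.7 mol/min.
Outlet amounts (n = n₀ + ν ξ):
  D: 748.7 − 1(199.7) = 549
  E: 0 + 1(199.7) = 199.7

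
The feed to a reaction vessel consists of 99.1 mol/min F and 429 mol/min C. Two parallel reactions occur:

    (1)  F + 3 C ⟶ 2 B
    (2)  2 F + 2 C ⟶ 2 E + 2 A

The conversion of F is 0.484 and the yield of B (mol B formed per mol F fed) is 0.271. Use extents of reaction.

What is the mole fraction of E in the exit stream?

Yield of B: 2ξ₁ / 99.1 = 0.271 → ξ₁ = 13.43 mol/min.
Conversion of F: 1ξ₁ + 2ξ₂ = 0.484 × 99.1 = 47.96 → ξ₂ = 17.27 mol/min.
Outlet amounts (n = n₀ + Σ ν·ξ):
  F: 99.1 − 1(13.43) − 2(17.27) = 51.14
  C: 429 − 3(13.43) − 2(17.27) = 354.2
  B: 0 + 2(13.43) = 26.86
  E: 0 + 2(17.27) = 34.54
  A: 0 + 2(17.27) = 34.54
Total out = 501.2 mol/min; y_E = 34.54 / 501.2 = 0.0689.

0.0689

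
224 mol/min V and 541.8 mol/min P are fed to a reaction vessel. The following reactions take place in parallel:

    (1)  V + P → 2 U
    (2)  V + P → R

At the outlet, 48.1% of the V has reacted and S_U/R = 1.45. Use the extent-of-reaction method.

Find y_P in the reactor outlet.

0.617

Conversion of V: V consumed = 0.481 × 224 = 107.7 mol/min = 1ξ₁ + 1ξ₂.
Selectivity: 2ξ₁ / (1ξ₂) = 1.45 → ξ₁ = 0.725 ξ₂.
Substitute: (1·0.725 + 1) ξ₂ = 107.7 → ξ₂ = 62.46 mol/min, ξ₁ = 45.28 mol/min.
Outlet amounts (n = n₀ + Σ ν·ξ):
  V: 224 − 1(45.28) − 1(62.46) = 116.3
  P: 541.8 − 1(45.28) − 1(62.46) = 434.1
  U: 0 + 2(45.28) = 90.57
  R: 0 + 1(62.46) = 62.46
Total out = 703.3 mol/min; y_P = 434.1 / 703.3 = 0.6171.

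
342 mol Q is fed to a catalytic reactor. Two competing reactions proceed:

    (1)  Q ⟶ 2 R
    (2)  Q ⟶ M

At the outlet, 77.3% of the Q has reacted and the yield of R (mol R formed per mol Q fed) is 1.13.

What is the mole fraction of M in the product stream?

Yield of R: 2ξ₁ / 342 = 1.13 → ξ₁ = 193.2 mol.
Conversion of Q: 1ξ₁ + 1ξ₂ = 0.773 × 342 = 264.4 → ξ₂ = 71.14 mol.
Outlet amounts (n = n₀ + Σ ν·ξ):
  Q: 342 − 1(193.2) − 1(71.14) = 77.63
  R: 0 + 2(193.2) = 386.5
  M: 0 + 1(71.14) = 71.14
Total out = 535.2 mol; y_M = 71.14 / 535.2 = 0.1329.

0.133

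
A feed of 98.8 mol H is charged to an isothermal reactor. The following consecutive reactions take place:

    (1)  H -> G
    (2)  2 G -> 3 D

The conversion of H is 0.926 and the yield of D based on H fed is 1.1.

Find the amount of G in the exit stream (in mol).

19 mol

Conversion of H: H consumed = 1ξ₁ = 0.926 × 98.8 → ξ₁ = 91.49 mol.
Yield of D: 3ξ₂ / 98.8 = 1.1 → ξ₂ = 36.23 mol.
Outlet amounts (n = n₀ + Σ ν·ξ):
  H: 98.8 − 1(91.49) = 7.311
  G: 0 + 1(91.49) − 2(36.23) = 19.04
  D: 0 + 3(36.23) = 108.7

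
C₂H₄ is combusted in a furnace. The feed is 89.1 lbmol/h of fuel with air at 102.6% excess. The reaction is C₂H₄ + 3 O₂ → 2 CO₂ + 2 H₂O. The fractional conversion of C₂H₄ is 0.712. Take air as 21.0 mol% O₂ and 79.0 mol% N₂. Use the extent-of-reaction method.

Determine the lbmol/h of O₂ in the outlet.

351 lbmol/h

Stoichiometric O₂ = 3 × 89.1 = 267.3 lbmol/h; O₂ fed = 267.3 × 2.026 = 541.5 lbmol/h.
N₂ fed = 541.5 × 79/21 = 2037 lbmol/h.
Fuel reacted = 0.712 × 89.1 → ξ = 63.44 lbmol/h.
Outlet (n = n₀ + ν ξ):
  C₂H₄: 89.1 − 1(63.44) = 25.66
  O₂: 541.5 − 3(63.44) = 351.2
  N₂: 2037 (inert)
  CO₂: 0 + 2(63.44) = 126.9
  H₂O: 0 + 2(63.44) = 126.9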